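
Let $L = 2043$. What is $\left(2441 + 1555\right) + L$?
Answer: $6039$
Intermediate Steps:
$\left(2441 + 1555\right) + L = \left(2441 + 1555\right) + 2043 = 3996 + 2043 = 6039$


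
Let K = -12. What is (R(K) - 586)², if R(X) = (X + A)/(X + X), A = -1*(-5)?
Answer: 197599249/576 ≈ 3.4305e+5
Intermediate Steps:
A = 5
R(X) = (5 + X)/(2*X) (R(X) = (X + 5)/(X + X) = (5 + X)/((2*X)) = (5 + X)*(1/(2*X)) = (5 + X)/(2*X))
(R(K) - 586)² = ((½)*(5 - 12)/(-12) - 586)² = ((½)*(-1/12)*(-7) - 586)² = (7/24 - 586)² = (-14057/24)² = 197599249/576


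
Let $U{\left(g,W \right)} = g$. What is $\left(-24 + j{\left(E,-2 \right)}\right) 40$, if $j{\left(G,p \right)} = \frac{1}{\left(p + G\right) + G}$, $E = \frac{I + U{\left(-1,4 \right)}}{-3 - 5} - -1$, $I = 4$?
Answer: $- \frac{3040}{3} \approx -1013.3$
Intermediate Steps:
$E = \frac{5}{8}$ ($E = \frac{4 - 1}{-3 - 5} - -1 = \frac{3}{-8} + 1 = 3 \left(- \frac{1}{8}\right) + 1 = - \frac{3}{8} + 1 = \frac{5}{8} \approx 0.625$)
$j{\left(G,p \right)} = \frac{1}{p + 2 G}$ ($j{\left(G,p \right)} = \frac{1}{\left(G + p\right) + G} = \frac{1}{p + 2 G}$)
$\left(-24 + j{\left(E,-2 \right)}\right) 40 = \left(-24 + \frac{1}{-2 + 2 \cdot \frac{5}{8}}\right) 40 = \left(-24 + \frac{1}{-2 + \frac{5}{4}}\right) 40 = \left(-24 + \frac{1}{- \frac{3}{4}}\right) 40 = \left(-24 - \frac{4}{3}\right) 40 = \left(- \frac{76}{3}\right) 40 = - \frac{3040}{3}$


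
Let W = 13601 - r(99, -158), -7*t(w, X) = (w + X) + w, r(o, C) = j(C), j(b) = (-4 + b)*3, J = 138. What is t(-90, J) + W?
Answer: 14093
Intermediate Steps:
j(b) = -12 + 3*b
r(o, C) = -12 + 3*C
t(w, X) = -2*w/7 - X/7 (t(w, X) = -((w + X) + w)/7 = -((X + w) + w)/7 = -(X + 2*w)/7 = -2*w/7 - X/7)
W = 14087 (W = 13601 - (-12 + 3*(-158)) = 13601 - (-12 - 474) = 13601 - 1*(-486) = 13601 + 486 = 14087)
t(-90, J) + W = (-2/7*(-90) - ⅐*138) + 14087 = (180/7 - 138/7) + 14087 = 6 + 14087 = 14093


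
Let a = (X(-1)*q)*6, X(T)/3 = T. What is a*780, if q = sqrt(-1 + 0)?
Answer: -14040*I ≈ -14040.0*I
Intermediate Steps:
X(T) = 3*T
q = I (q = sqrt(-1) = I ≈ 1.0*I)
a = -18*I (a = ((3*(-1))*I)*6 = -3*I*6 = -18*I ≈ -18.0*I)
a*780 = -18*I*780 = -14040*I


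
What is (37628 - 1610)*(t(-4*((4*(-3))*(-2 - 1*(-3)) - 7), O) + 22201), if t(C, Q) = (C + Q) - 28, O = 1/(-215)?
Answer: 172293327612/215 ≈ 8.0136e+8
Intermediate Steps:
O = -1/215 ≈ -0.0046512
t(C, Q) = -28 + C + Q
(37628 - 1610)*(t(-4*((4*(-3))*(-2 - 1*(-3)) - 7), O) + 22201) = (37628 - 1610)*((-28 - 4*((4*(-3))*(-2 - 1*(-3)) - 7) - 1/215) + 22201) = 36018*((-28 - 4*(-12*(-2 + 3) - 7) - 1/215) + 22201) = 36018*((-28 - 4*(-12*1 - 7) - 1/215) + 22201) = 36018*((-28 - 4*(-12 - 7) - 1/215) + 22201) = 36018*((-28 - 4*(-19) - 1/215) + 22201) = 36018*((-28 + 76 - 1/215) + 22201) = 36018*(10319/215 + 22201) = 36018*(4783534/215) = 172293327612/215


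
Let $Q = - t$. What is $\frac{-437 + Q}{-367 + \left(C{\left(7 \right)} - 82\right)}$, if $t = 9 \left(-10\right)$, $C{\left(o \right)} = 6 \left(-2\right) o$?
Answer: $\frac{347}{533} \approx 0.65103$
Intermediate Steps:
$C{\left(o \right)} = - 12 o$
$t = -90$
$Q = 90$ ($Q = \left(-1\right) \left(-90\right) = 90$)
$\frac{-437 + Q}{-367 + \left(C{\left(7 \right)} - 82\right)} = \frac{-437 + 90}{-367 - 166} = - \frac{347}{-367 - 166} = - \frac{347}{-533} = \left(-347\right) \left(- \frac{1}{533}\right) = \frac{347}{533}$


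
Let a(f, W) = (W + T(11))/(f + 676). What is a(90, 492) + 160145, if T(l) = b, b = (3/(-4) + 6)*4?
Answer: 122671583/766 ≈ 1.6015e+5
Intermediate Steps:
b = 21 (b = (3*(-¼) + 6)*4 = (-¾ + 6)*4 = (21/4)*4 = 21)
T(l) = 21
a(f, W) = (21 + W)/(676 + f) (a(f, W) = (W + 21)/(f + 676) = (21 + W)/(676 + f))
a(90, 492) + 160145 = (21 + 492)/(676 + 90) + 160145 = 513/766 + 160145 = 122671583/766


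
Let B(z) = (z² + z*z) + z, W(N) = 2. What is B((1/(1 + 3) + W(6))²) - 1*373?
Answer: -40535/128 ≈ -316.68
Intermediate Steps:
B(z) = z + 2*z² (B(z) = (z² + z²) + z = 2*z² + z = z + 2*z²)
B((1/(1 + 3) + W(6))²) - 1*373 = (1/(1 + 3) + 2)²*(1 + 2*(1/(1 + 3) + 2)²) - 1*373 = (1/4 + 2)²*(1 + 2*(1/4 + 2)²) - 373 = (¼ + 2)²*(1 + 2*(¼ + 2)²) - 373 = (9/4)²*(1 + 2*(9/4)²) - 373 = 81*(1 + 2*(81/16))/16 - 373 = 81*(1 + 81/8)/16 - 373 = (81/16)*(89/8) - 373 = 7209/128 - 373 = -40535/128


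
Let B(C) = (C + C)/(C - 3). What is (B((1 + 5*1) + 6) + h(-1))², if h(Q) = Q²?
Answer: 121/9 ≈ 13.444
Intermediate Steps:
B(C) = 2*C/(-3 + C) (B(C) = (2*C)/(-3 + C) = 2*C/(-3 + C))
(B((1 + 5*1) + 6) + h(-1))² = (2*((1 + 5*1) + 6)/(-3 + ((1 + 5*1) + 6)) + (-1)²)² = (2*((1 + 5) + 6)/(-3 + ((1 + 5) + 6)) + 1)² = (2*(6 + 6)/(-3 + (6 + 6)) + 1)² = (2*12/(-3 + 12) + 1)² = (2*12/9 + 1)² = (2*12*(⅑) + 1)² = (8/3 + 1)² = (11/3)² = 121/9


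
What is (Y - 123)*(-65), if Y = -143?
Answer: 17290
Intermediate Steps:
(Y - 123)*(-65) = (-143 - 123)*(-65) = -266*(-65) = 17290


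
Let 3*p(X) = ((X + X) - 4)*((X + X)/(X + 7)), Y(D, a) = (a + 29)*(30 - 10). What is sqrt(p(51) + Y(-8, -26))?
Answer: sqrt(98774)/29 ≈ 10.837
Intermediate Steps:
Y(D, a) = 580 + 20*a (Y(D, a) = (29 + a)*20 = 580 + 20*a)
p(X) = 2*X*(-4 + 2*X)/(3*(7 + X)) (p(X) = (((X + X) - 4)*((X + X)/(X + 7)))/3 = ((2*X - 4)*((2*X)/(7 + X)))/3 = ((-4 + 2*X)*(2*X/(7 + X)))/3 = (2*X*(-4 + 2*X)/(7 + X))/3 = 2*X*(-4 + 2*X)/(3*(7 + X)))
sqrt(p(51) + Y(-8, -26)) = sqrt((4/3)*51*(-2 + 51)/(7 + 51) + (580 + 20*(-26))) = sqrt((4/3)*51*49/58 + (580 - 520)) = sqrt((4/3)*51*(1/58)*49 + 60) = sqrt(1666/29 + 60) = sqrt(3406/29) = sqrt(98774)/29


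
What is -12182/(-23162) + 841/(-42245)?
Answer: 247574674/489239345 ≈ 0.50604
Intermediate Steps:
-12182/(-23162) + 841/(-42245) = -12182*(-1/23162) + 841*(-1/42245) = 6091/11581 - 841/42245 = 247574674/489239345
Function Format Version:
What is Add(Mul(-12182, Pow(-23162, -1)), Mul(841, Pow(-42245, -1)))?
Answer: Rational(247574674, 489239345) ≈ 0.50604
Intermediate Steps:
Add(Mul(-12182, Pow(-23162, -1)), Mul(841, Pow(-42245, -1))) = Add(Mul(-12182, Rational(-1, 23162)), Mul(841, Rational(-1, 42245))) = Add(Rational(6091, 11581), Rational(-841, 42245)) = Rational(247574674, 489239345)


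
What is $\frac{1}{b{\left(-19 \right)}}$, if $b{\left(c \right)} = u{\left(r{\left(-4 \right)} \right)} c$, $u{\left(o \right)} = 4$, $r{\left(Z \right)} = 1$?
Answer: $- \frac{1}{76} \approx -0.013158$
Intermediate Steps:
$b{\left(c \right)} = 4 c$
$\frac{1}{b{\left(-19 \right)}} = \frac{1}{4 \left(-19\right)} = \frac{1}{-76} = - \frac{1}{76}$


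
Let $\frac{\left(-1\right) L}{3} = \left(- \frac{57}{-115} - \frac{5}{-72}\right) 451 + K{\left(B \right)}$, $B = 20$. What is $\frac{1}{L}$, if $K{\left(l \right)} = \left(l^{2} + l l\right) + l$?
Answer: $- \frac{2760}{8899829} \approx -0.00031012$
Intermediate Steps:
$K{\left(l \right)} = l + 2 l^{2}$ ($K{\left(l \right)} = \left(l^{2} + l^{2}\right) + l = 2 l^{2} + l = l + 2 l^{2}$)
$L = - \frac{8899829}{2760}$ ($L = - 3 \left(\left(- \frac{57}{-115} - \frac{5}{-72}\right) 451 + 20 \left(1 + 2 \cdot 20\right)\right) = - 3 \left(\left(\left(-57\right) \left(- \frac{1}{115}\right) - - \frac{5}{72}\right) 451 + 20 \left(1 + 40\right)\right) = - 3 \left(\left(\frac{57}{115} + \frac{5}{72}\right) 451 + 20 \cdot 41\right) = - 3 \left(\frac{4679}{8280} \cdot 451 + 820\right) = - 3 \left(\frac{2110229}{8280} + 820\right) = \left(-3\right) \frac{8899829}{8280} = - \frac{8899829}{2760} \approx -3224.6$)
$\frac{1}{L} = \frac{1}{- \frac{8899829}{2760}} = - \frac{2760}{8899829}$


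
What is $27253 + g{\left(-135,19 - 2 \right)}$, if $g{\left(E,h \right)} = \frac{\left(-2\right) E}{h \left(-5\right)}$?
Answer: $\frac{463247}{17} \approx 27250.0$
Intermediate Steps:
$g{\left(E,h \right)} = \frac{2 E}{5 h}$ ($g{\left(E,h \right)} = \frac{\left(-2\right) E}{\left(-5\right) h} = - 2 E \left(- \frac{1}{5 h}\right) = \frac{2 E}{5 h}$)
$27253 + g{\left(-135,19 - 2 \right)} = 27253 + \frac{2}{5} \left(-135\right) \frac{1}{19 - 2} = 27253 + \frac{2}{5} \left(-135\right) \frac{1}{17} = 27253 - \frac{54}{17} = \frac{463247}{17}$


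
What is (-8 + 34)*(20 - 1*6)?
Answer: 364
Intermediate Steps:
(-8 + 34)*(20 - 1*6) = 26*(20 - 6) = 26*14 = 364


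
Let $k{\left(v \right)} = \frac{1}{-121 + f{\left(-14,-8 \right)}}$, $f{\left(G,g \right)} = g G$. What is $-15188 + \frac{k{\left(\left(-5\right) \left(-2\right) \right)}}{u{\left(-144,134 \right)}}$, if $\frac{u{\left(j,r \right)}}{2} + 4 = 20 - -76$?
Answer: $- \frac{25151329}{1656} \approx -15188.0$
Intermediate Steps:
$f{\left(G,g \right)} = G g$
$u{\left(j,r \right)} = 184$ ($u{\left(j,r \right)} = -8 + 2 \left(20 - -76\right) = -8 + 2 \left(20 + 76\right) = -8 + 2 \cdot 96 = -8 + 192 = 184$)
$k{\left(v \right)} = - \frac{1}{9}$ ($k{\left(v \right)} = \frac{1}{-121 - -112} = \frac{1}{-121 + 112} = \frac{1}{-9} = - \frac{1}{9}$)
$-15188 + \frac{k{\left(\left(-5\right) \left(-2\right) \right)}}{u{\left(-144,134 \right)}} = -15188 - \frac{1}{9 \cdot 184} = -15188 - \frac{1}{1656} = - \frac{25151329}{1656}$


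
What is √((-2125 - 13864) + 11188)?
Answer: I*√4801 ≈ 69.289*I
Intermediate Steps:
√((-2125 - 13864) + 11188) = √(-15989 + 11188) = √(-4801) = I*√4801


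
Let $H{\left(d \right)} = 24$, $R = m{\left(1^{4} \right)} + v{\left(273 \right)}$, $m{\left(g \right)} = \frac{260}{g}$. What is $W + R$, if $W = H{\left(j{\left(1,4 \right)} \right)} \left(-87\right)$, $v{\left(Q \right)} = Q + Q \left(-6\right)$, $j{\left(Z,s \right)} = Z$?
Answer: $-3193$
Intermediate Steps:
$v{\left(Q \right)} = - 5 Q$ ($v{\left(Q \right)} = Q - 6 Q = - 5 Q$)
$R = -1105$ ($R = \frac{260}{1^{4}} - 1365 = \frac{260}{1} - 1365 = 260 \cdot 1 - 1365 = 260 - 1365 = -1105$)
$W = -2088$ ($W = 24 \left(-87\right) = -2088$)
$W + R = -2088 - 1105 = -3193$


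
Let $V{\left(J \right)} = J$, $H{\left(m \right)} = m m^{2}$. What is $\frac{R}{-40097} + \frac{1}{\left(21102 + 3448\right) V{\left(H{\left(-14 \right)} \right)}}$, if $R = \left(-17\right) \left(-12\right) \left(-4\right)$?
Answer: $\frac{54969963103}{2701142424400} \approx 0.020351$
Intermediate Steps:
$H{\left(m \right)} = m^{3}$
$R = -816$ ($R = 204 \left(-4\right) = -816$)
$\frac{R}{-40097} + \frac{1}{\left(21102 + 3448\right) V{\left(H{\left(-14 \right)} \right)}} = - \frac{816}{-40097} + \frac{1}{\left(21102 + 3448\right) \left(-14\right)^{3}} = \left(-816\right) \left(- \frac{1}{40097}\right) + \frac{1}{24550 \left(-2744\right)} = \frac{816}{40097} + \frac{1}{24550} \left(- \frac{1}{2744}\right) = \frac{816}{40097} - \frac{1}{67365200} = \frac{54969963103}{2701142424400}$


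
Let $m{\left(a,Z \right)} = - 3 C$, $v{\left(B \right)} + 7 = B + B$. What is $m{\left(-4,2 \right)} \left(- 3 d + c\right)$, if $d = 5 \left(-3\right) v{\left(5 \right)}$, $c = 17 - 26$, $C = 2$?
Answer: $-756$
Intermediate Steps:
$v{\left(B \right)} = -7 + 2 B$ ($v{\left(B \right)} = -7 + \left(B + B\right) = -7 + 2 B$)
$m{\left(a,Z \right)} = -6$ ($m{\left(a,Z \right)} = \left(-3\right) 2 = -6$)
$c = -9$ ($c = 17 - 26 = -9$)
$d = -45$ ($d = 5 \left(-3\right) \left(-7 + 2 \cdot 5\right) = - 15 \left(-7 + 10\right) = \left(-15\right) 3 = -45$)
$m{\left(-4,2 \right)} \left(- 3 d + c\right) = - 6 \left(\left(-3\right) \left(-45\right) - 9\right) = - 6 \left(135 - 9\right) = \left(-6\right) 126 = -756$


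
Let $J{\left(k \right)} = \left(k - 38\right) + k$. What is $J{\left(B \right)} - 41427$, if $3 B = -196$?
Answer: $- \frac{124787}{3} \approx -41596.0$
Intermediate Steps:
$B = - \frac{196}{3}$ ($B = \frac{1}{3} \left(-196\right) = - \frac{196}{3} \approx -65.333$)
$J{\left(k \right)} = -38 + 2 k$ ($J{\left(k \right)} = \left(-38 + k\right) + k = -38 + 2 k$)
$J{\left(B \right)} - 41427 = \left(-38 + 2 \left(- \frac{196}{3}\right)\right) - 41427 = \left(-38 - \frac{392}{3}\right) - 41427 = - \frac{506}{3} - 41427 = - \frac{124787}{3}$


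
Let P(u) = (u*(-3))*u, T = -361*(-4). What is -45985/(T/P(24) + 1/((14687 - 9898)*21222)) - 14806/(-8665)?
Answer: 323980877377327534/5887259121685 ≈ 55031.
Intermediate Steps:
T = 1444
P(u) = -3*u**2 (P(u) = (-3*u)*u = -3*u**2)
-45985/(T/P(24) + 1/((14687 - 9898)*21222)) - 14806/(-8665) = -45985/(1444/((-3*24**2)) + 1/((14687 - 9898)*21222)) - 14806/(-8665) = -45985/(1444/((-3*576)) + (1/21222)/4789) - 14806*(-1/8665) = -45985/(1444/(-1728) + (1/4789)*(1/21222)) + 14806/8665 = -45985/(1444*(-1/1728) + 1/101632158) + 14806/8665 = -45985/(-361/432 + 1/101632158) + 14806/8665 = -45985/(-679429789/813057264) + 14806/8665 = -45985*(-813057264/679429789) + 14806/8665 = 37388438285040/679429789 + 14806/8665 = 323980877377327534/5887259121685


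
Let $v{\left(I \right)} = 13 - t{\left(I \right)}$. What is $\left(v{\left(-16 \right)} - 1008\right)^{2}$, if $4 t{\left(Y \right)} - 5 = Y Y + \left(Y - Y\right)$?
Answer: $\frac{17986081}{16} \approx 1.1241 \cdot 10^{6}$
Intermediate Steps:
$t{\left(Y \right)} = \frac{5}{4} + \frac{Y^{2}}{4}$ ($t{\left(Y \right)} = \frac{5}{4} + \frac{Y Y + \left(Y - Y\right)}{4} = \frac{5}{4} + \frac{Y^{2} + 0}{4} = \frac{5}{4} + \frac{Y^{2}}{4}$)
$v{\left(I \right)} = \frac{47}{4} - \frac{I^{2}}{4}$ ($v{\left(I \right)} = 13 - \left(\frac{5}{4} + \frac{I^{2}}{4}\right) = \frac{47}{4} - \frac{I^{2}}{4}$)
$\left(v{\left(-16 \right)} - 1008\right)^{2} = \left(\left(\frac{47}{4} - \frac{\left(-16\right)^{2}}{4}\right) - 1008\right)^{2} = \left(\left(\frac{47}{4} - 64\right) - 1008\right)^{2} = \left(- \frac{209}{4} - 1008\right)^{2} = \left(- \frac{4241}{4}\right)^{2} = \frac{17986081}{16}$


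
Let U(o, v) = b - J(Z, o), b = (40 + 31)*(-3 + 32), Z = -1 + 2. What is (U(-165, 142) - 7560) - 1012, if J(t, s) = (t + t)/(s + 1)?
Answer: -534065/82 ≈ -6513.0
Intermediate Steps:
Z = 1
J(t, s) = 2*t/(1 + s) (J(t, s) = (2*t)/(1 + s) = 2*t/(1 + s))
b = 2059 (b = 71*29 = 2059)
U(o, v) = 2059 - 2/(1 + o)
(U(-165, 142) - 7560) - 1012 = ((2057 + 2059*(-165))/(1 - 165) - 7560) - 1012 = ((2057 - 339735)/(-164) - 7560) - 1012 = (-1/164*(-337678) - 7560) - 1012 = (168839/82 - 7560) - 1012 = -451081/82 - 1012 = -534065/82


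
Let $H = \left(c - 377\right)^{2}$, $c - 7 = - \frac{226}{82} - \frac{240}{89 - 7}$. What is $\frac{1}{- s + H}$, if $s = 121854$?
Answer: $\frac{1681}{32415835} \approx 5.1857 \cdot 10^{-5}$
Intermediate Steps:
$c = \frac{54}{41}$ ($c = 7 - \left(\frac{113}{41} + \frac{240}{89 - 7}\right) = 7 - \left(\frac{113}{41} + \frac{240}{82}\right) = 7 - \frac{233}{41} = \frac{54}{41} \approx 1.3171$)
$H = \frac{237252409}{1681}$ ($H = \left(\frac{54}{41} - 377\right)^{2} = \left(- \frac{15403}{41}\right)^{2} = \frac{237252409}{1681} \approx 1.4114 \cdot 10^{5}$)
$\frac{1}{- s + H} = \frac{1}{\left(-1\right) 121854 + \frac{237252409}{1681}} = \frac{1}{-121854 + \frac{237252409}{1681}} = \frac{1}{\frac{32415835}{1681}} = \frac{1681}{32415835}$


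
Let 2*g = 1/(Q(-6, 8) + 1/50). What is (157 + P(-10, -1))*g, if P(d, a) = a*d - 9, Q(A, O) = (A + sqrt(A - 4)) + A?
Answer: -2366050/383801 - 197500*I*sqrt(10)/383801 ≈ -6.1648 - 1.6273*I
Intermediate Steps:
Q(A, O) = sqrt(-4 + A) + 2*A (Q(A, O) = (A + sqrt(-4 + A)) + A = sqrt(-4 + A) + 2*A)
P(d, a) = -9 + a*d
g = 1/(2*(-599/50 + I*sqrt(10))) (g = 1/(2*((sqrt(-4 - 6) + 2*(-6)) + 1/50)) = 1/(2*((sqrt(-10) - 12) + 1/50)) = 1/(2*((I*sqrt(10) - 12) + 1/50)) = 1/(2*((-12 + I*sqrt(10)) + 1/50)) = 1/(2*(-599/50 + I*sqrt(10))) ≈ -0.039018 - 0.010299*I)
(157 + P(-10, -1))*g = (157 + (-9 - 1*(-10)))*(-14975/383801 - 1250*I*sqrt(10)/383801) = (157 + (-9 + 10))*(-14975/383801 - 1250*I*sqrt(10)/383801) = (157 + 1)*(-14975/383801 - 1250*I*sqrt(10)/383801) = 158*(-14975/383801 - 1250*I*sqrt(10)/383801) = -2366050/383801 - 197500*I*sqrt(10)/383801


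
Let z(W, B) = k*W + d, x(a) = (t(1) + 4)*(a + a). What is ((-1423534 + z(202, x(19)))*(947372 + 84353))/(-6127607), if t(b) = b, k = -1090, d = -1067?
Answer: 1696961677225/6127607 ≈ 2.7694e+5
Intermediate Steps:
x(a) = 10*a (x(a) = (1 + 4)*(a + a) = 5*(2*a) = 10*a)
z(W, B) = -1067 - 1090*W (z(W, B) = -1090*W - 1067 = -1067 - 1090*W)
((-1423534 + z(202, x(19)))*(947372 + 84353))/(-6127607) = ((-1423534 + (-1067 - 1090*202))*(947372 + 84353))/(-6127607) = ((-1423534 + (-1067 - 220180))*1031725)*(-1/6127607) = ((-1423534 - 221247)*1031725)*(-1/6127607) = -1644781*1031725*(-1/6127607) = -1696961677225*(-1/6127607) = 1696961677225/6127607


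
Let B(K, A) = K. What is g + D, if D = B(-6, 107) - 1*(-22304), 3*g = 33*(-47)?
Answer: 21781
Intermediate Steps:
g = -517 (g = (33*(-47))/3 = (1/3)*(-1551) = -517)
D = 22298 (D = -6 - 1*(-22304) = -6 + 22304 = 22298)
g + D = -517 + 22298 = 21781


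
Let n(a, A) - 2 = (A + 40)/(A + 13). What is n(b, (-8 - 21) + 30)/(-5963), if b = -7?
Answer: -69/83482 ≈ -0.00082653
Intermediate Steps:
n(a, A) = 2 + (40 + A)/(13 + A) (n(a, A) = 2 + (A + 40)/(A + 13) = 2 + (40 + A)/(13 + A))
n(b, (-8 - 21) + 30)/(-5963) = (3*(22 + ((-8 - 21) + 30))/(13 + ((-8 - 21) + 30)))/(-5963) = (3*(22 + (-29 + 30))/(13 + (-29 + 30)))*(-1/5963) = (3*(22 + 1)/(13 + 1))*(-1/5963) = (3*23/14)*(-1/5963) = (3*(1/14)*23)*(-1/5963) = (69/14)*(-1/5963) = -69/83482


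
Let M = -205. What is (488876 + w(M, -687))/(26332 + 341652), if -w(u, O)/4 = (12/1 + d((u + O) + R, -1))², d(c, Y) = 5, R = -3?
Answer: 60965/45998 ≈ 1.3254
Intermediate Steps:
w(u, O) = -1156 (w(u, O) = -4*(12/1 + 5)² = -4*(12*1 + 5)² = -4*(12 + 5)² = -4*17² = -4*289 = -1156)
(488876 + w(M, -687))/(26332 + 341652) = (488876 - 1156)/(26332 + 341652) = 487720/367984 = 487720*(1/367984) = 60965/45998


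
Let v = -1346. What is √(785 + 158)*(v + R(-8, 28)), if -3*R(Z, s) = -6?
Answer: -1344*√943 ≈ -41272.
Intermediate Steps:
R(Z, s) = 2 (R(Z, s) = -⅓*(-6) = 2)
√(785 + 158)*(v + R(-8, 28)) = √(785 + 158)*(-1346 + 2) = √943*(-1344) = -1344*√943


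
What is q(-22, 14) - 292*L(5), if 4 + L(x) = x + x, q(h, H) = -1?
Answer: -1753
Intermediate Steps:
L(x) = -4 + 2*x (L(x) = -4 + (x + x) = -4 + 2*x)
q(-22, 14) - 292*L(5) = -1 - 292*(-4 + 2*5) = -1 - 292*(-4 + 10) = -1 - 292*6 = -1 - 1752 = -1753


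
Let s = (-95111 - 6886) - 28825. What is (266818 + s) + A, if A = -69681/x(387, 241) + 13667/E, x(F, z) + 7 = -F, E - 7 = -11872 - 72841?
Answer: 1136162455333/8343541 ≈ 1.3617e+5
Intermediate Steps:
E = -84706 (E = 7 + (-11872 - 72841) = 7 - 84713 = -84706)
x(F, z) = -7 - F
s = -130822 (s = -101997 - 28825 = -130822)
A = 1474253497/8343541 (A = -69681/(-7 - 1*387) + 13667/(-84706) = -69681/(-7 - 387) + 13667*(-1/84706) = -69681/(-394) - 13667/84706 = -69681*(-1/394) - 13667/84706 = 69681/394 - 13667/84706 = 1474253497/8343541 ≈ 176.69)
(266818 + s) + A = (266818 - 130822) + 1474253497/8343541 = 135996 + 1474253497/8343541 = 1136162455333/8343541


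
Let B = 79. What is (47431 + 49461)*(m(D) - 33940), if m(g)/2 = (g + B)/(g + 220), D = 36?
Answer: -105229677715/32 ≈ -3.2884e+9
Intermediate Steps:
m(g) = 2*(79 + g)/(220 + g) (m(g) = 2*((g + 79)/(g + 220)) = 2*((79 + g)/(220 + g)) = 2*(79 + g)/(220 + g))
(47431 + 49461)*(m(D) - 33940) = (47431 + 49461)*(2*(79 + 36)/(220 + 36) - 33940) = 96892*(2*115/256 - 33940) = 96892*(2*(1/256)*115 - 33940) = 96892*(115/128 - 33940) = 96892*(-4344205/128) = -105229677715/32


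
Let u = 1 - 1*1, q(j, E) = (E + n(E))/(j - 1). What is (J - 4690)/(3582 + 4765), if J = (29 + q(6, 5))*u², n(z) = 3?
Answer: -4690/8347 ≈ -0.56188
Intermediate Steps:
q(j, E) = (3 + E)/(-1 + j) (q(j, E) = (E + 3)/(j - 1) = (3 + E)/(-1 + j))
u = 0 (u = 1 - 1 = 0)
J = 0 (J = (29 + (3 + 5)/(-1 + 6))*0² = (29 + 8/5)*0 = (153/5)*0 = 0)
(J - 4690)/(3582 + 4765) = (0 - 4690)/(3582 + 4765) = -4690/8347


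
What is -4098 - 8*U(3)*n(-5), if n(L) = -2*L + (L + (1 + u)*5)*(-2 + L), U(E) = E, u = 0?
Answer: -4338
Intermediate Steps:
n(L) = -2*L + (-2 + L)*(5 + L) (n(L) = -2*L + (L + (1 + 0)*5)*(-2 + L) = -2*L + (L + 1*5)*(-2 + L) = -2*L + (L + 5)*(-2 + L) = -2*L + (5 + L)*(-2 + L) = -2*L + (-2 + L)*(5 + L))
-4098 - 8*U(3)*n(-5) = -4098 - 8*3*(-10 - 5 + (-5)²) = -4098 - 24*(-10 - 5 + 25) = -4098 - 24*10 = -4098 - 1*240 = -4098 - 240 = -4338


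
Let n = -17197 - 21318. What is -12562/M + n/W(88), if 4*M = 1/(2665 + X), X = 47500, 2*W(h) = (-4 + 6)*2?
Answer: -5041420355/2 ≈ -2.5207e+9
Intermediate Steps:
W(h) = 2 (W(h) = ((-4 + 6)*2)/2 = (2*2)/2 = (1/2)*4 = 2)
n = -38515
M = 1/200660 (M = 1/(4*(2665 + 47500)) = (1/4)/50165 = (1/4)*(1/50165) = 1/200660 ≈ 4.9836e-6)
-12562/M + n/W(88) = -12562/1/200660 - 38515/2 = -12562*200660 - 38515*1/2 = -2520690920 - 38515/2 = -5041420355/2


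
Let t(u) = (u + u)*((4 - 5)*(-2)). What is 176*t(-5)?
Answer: -3520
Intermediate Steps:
t(u) = 4*u (t(u) = (2*u)*(-1*(-2)) = (2*u)*2 = 4*u)
176*t(-5) = 176*(4*(-5)) = 176*(-20) = -3520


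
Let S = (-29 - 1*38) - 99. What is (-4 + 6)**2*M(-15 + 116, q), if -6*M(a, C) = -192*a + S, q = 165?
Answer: 39116/3 ≈ 13039.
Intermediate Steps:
S = -166 (S = (-29 - 38) - 99 = -67 - 99 = -166)
M(a, C) = 83/3 + 32*a (M(a, C) = -(-192*a - 166)/6 = -(-166 - 192*a)/6 = 83/3 + 32*a)
(-4 + 6)**2*M(-15 + 116, q) = (-4 + 6)**2*(83/3 + 32*(-15 + 116)) = 2**2*(83/3 + 32*101) = 4*(83/3 + 3232) = 4*(9779/3) = 39116/3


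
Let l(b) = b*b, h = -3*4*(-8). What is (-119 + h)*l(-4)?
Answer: -368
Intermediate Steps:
h = 96 (h = -12*(-8) = 96)
l(b) = b²
(-119 + h)*l(-4) = (-119 + 96)*(-4)² = -23*16 = -368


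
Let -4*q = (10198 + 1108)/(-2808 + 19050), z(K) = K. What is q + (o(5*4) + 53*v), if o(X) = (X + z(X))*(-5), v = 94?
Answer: 155332835/32484 ≈ 4781.8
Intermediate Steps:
o(X) = -10*X (o(X) = (X + X)*(-5) = (2*X)*(-5) = -10*X)
q = -5653/32484 (q = -(10198 + 1108)/(4*(-2808 + 19050)) = -5653/(2*16242) = -¼*5653/8121 = -5653/32484 ≈ -0.17402)
q + (o(5*4) + 53*v) = -5653/32484 + (-50*4 + 53*94) = -5653/32484 + (-10*20 + 4982) = -5653/32484 + (-200 + 4982) = -5653/32484 + 4782 = 155332835/32484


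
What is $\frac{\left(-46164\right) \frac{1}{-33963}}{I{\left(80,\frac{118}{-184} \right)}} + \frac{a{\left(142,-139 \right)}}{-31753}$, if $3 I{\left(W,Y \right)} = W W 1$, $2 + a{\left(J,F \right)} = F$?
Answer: $\frac{2920478973}{575161140800} \approx 0.0050777$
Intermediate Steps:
$a{\left(J,F \right)} = -2 + F$
$I{\left(W,Y \right)} = \frac{W^{2}}{3}$ ($I{\left(W,Y \right)} = \frac{W W 1}{3} = \frac{W^{2} \cdot 1}{3} = \frac{W^{2}}{3}$)
$\frac{\left(-46164\right) \frac{1}{-33963}}{I{\left(80,\frac{118}{-184} \right)}} + \frac{a{\left(142,-139 \right)}}{-31753} = \frac{\left(-46164\right) \frac{1}{-33963}}{\frac{1}{3} \cdot 80^{2}} + \frac{-2 - 139}{-31753} = \frac{\left(-46164\right) \left(- \frac{1}{33963}\right)}{\frac{1}{3} \cdot 6400} - - \frac{141}{31753} = \frac{15388}{11321 \cdot \frac{6400}{3}} + \frac{141}{31753} = \frac{15388}{11321} \cdot \frac{3}{6400} + \frac{141}{31753} = \frac{11541}{18113600} + \frac{141}{31753} = \frac{2920478973}{575161140800}$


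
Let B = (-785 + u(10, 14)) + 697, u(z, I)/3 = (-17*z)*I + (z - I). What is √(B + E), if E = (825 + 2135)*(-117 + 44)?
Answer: 2*I*√55830 ≈ 472.57*I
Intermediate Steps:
u(z, I) = -3*I + 3*z - 51*I*z (u(z, I) = 3*((-17*z)*I + (z - I)) = 3*(-17*I*z + (z - I)) = 3*(z - I - 17*I*z) = -3*I + 3*z - 51*I*z)
B = -7240 (B = (-785 + (-3*14 + 3*10 - 51*14*10)) + 697 = (-785 + (-42 + 30 - 7140)) + 697 = (-785 - 7152) + 697 = -7937 + 697 = -7240)
E = -216080 (E = 2960*(-73) = -216080)
√(B + E) = √(-7240 - 216080) = √(-223320) = 2*I*√55830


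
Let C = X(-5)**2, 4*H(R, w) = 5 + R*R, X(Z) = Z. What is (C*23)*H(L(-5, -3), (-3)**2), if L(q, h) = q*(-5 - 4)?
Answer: 583625/2 ≈ 2.9181e+5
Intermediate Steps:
L(q, h) = -9*q (L(q, h) = q*(-9) = -9*q)
H(R, w) = 5/4 + R**2/4 (H(R, w) = (5 + R*R)/4 = (5 + R**2)/4 = 5/4 + R**2/4)
C = 25 (C = (-5)**2 = 25)
(C*23)*H(L(-5, -3), (-3)**2) = (25*23)*(5/4 + (-9*(-5))**2/4) = 575*(5/4 + (1/4)*45**2) = 575*(5/4 + (1/4)*2025) = 575*(5/4 + 2025/4) = 575*(1015/2) = 583625/2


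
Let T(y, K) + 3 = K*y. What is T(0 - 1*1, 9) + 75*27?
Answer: 2013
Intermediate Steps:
T(y, K) = -3 + K*y
T(0 - 1*1, 9) + 75*27 = (-3 + 9*(0 - 1*1)) + 75*27 = (-3 + 9*(0 - 1)) + 2025 = (-3 + 9*(-1)) + 2025 = (-3 - 9) + 2025 = -12 + 2025 = 2013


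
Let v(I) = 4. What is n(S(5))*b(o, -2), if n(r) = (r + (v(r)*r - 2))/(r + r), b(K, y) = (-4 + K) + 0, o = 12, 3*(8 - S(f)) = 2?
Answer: 208/11 ≈ 18.909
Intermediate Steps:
S(f) = 22/3 (S(f) = 8 - 1/3*2 = 8 - 2/3 = 22/3)
b(K, y) = -4 + K
n(r) = (-2 + 5*r)/(2*r) (n(r) = (r + (4*r - 2))/(r + r) = (r + (-2 + 4*r))/((2*r)) = (-2 + 5*r)*(1/(2*r)) = (-2 + 5*r)/(2*r))
n(S(5))*b(o, -2) = (5/2 - 1/22/3)*(-4 + 12) = (5/2 - 1*3/22)*8 = (5/2 - 3/22)*8 = (26/11)*8 = 208/11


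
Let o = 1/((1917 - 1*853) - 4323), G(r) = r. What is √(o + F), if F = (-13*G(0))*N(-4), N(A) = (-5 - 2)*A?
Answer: I*√3259/3259 ≈ 0.017517*I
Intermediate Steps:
N(A) = -7*A
o = -1/3259 (o = 1/((1917 - 853) - 4323) = 1/(1064 - 4323) = 1/(-3259) = -1/3259 ≈ -0.00030684)
F = 0 (F = (-13*0)*(-7*(-4)) = 0*28 = 0)
√(o + F) = √(-1/3259 + 0) = √(-1/3259) = I*√3259/3259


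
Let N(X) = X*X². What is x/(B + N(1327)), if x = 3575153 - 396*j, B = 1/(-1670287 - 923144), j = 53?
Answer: 9217481690115/6060207106768472 ≈ 0.0015210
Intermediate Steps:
N(X) = X³
B = -1/2593431 (B = 1/(-2593431) = -1/2593431 ≈ -3.8559e-7)
x = 3554165 (x = 3575153 - 396*53 = 3575153 - 20988 = 3554165)
x/(B + N(1327)) = 3554165/(-1/2593431 + 1327³) = 3554165/(-1/2593431 + 2336752783) = 3554165/(6060207106768472/2593431) = 3554165*(2593431/6060207106768472) = 9217481690115/6060207106768472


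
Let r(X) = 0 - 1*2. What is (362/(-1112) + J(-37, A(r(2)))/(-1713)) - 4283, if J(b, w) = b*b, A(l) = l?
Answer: -4080320341/952428 ≈ -4284.1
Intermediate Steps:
r(X) = -2 (r(X) = 0 - 2 = -2)
J(b, w) = b²
(362/(-1112) + J(-37, A(r(2)))/(-1713)) - 4283 = (362/(-1112) + (-37)²/(-1713)) - 4283 = (362*(-1/1112) + 1369*(-1/1713)) - 4283 = (-181/556 - 1369/1713) - 4283 = -1071217/952428 - 4283 = -4080320341/952428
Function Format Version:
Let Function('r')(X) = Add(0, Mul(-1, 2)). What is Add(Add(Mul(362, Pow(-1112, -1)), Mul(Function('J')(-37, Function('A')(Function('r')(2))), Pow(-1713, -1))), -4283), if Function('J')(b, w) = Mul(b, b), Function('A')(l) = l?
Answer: Rational(-4080320341, 952428) ≈ -4284.1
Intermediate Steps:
Function('r')(X) = -2 (Function('r')(X) = Add(0, -2) = -2)
Function('J')(b, w) = Pow(b, 2)
Add(Add(Mul(362, Pow(-1112, -1)), Mul(Function('J')(-37, Function('A')(Function('r')(2))), Pow(-1713, -1))), -4283) = Add(Add(Mul(362, Pow(-1112, -1)), Mul(Pow(-37, 2), Pow(-1713, -1))), -4283) = Add(Add(Mul(362, Rational(-1, 1112)), Mul(1369, Rational(-1, 1713))), -4283) = Add(Add(Rational(-181, 556), Rational(-1369, 1713)), -4283) = Add(Rational(-1071217, 952428), -4283) = Rational(-4080320341, 952428)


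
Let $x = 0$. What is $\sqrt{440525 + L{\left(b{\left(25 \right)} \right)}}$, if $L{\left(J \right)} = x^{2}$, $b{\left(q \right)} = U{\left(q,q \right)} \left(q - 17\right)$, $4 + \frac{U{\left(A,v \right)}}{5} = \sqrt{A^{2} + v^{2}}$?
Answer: $5 \sqrt{17621} \approx 663.72$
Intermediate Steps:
$U{\left(A,v \right)} = -20 + 5 \sqrt{A^{2} + v^{2}}$
$b{\left(q \right)} = \left(-20 + 5 \sqrt{2} \sqrt{q^{2}}\right) \left(-17 + q\right)$ ($b{\left(q \right)} = \left(-20 + 5 \sqrt{q^{2} + q^{2}}\right) \left(q - 17\right) = \left(-20 + 5 \sqrt{2 q^{2}}\right) \left(-17 + q\right) = \left(-20 + 5 \sqrt{2} \sqrt{q^{2}}\right) \left(-17 + q\right)$)
$L{\left(J \right)} = 0$ ($L{\left(J \right)} = 0^{2} = 0$)
$\sqrt{440525 + L{\left(b{\left(25 \right)} \right)}} = \sqrt{440525 + 0} = \sqrt{440525} = 5 \sqrt{17621}$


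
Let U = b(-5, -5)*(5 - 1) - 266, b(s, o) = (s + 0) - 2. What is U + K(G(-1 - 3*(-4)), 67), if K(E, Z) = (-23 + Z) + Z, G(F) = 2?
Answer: -183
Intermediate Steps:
b(s, o) = -2 + s (b(s, o) = s - 2 = -2 + s)
K(E, Z) = -23 + 2*Z
U = -294 (U = (-2 - 5)*(5 - 1) - 266 = -7*4 - 266 = -28 - 266 = -294)
U + K(G(-1 - 3*(-4)), 67) = -294 + (-23 + 2*67) = -294 + (-23 + 134) = -294 + 111 = -183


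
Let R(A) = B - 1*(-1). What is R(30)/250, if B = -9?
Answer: -4/125 ≈ -0.032000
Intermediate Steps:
R(A) = -8 (R(A) = -9 - 1*(-1) = -9 + 1 = -8)
R(30)/250 = -8/250 = -8*1/250 = -4/125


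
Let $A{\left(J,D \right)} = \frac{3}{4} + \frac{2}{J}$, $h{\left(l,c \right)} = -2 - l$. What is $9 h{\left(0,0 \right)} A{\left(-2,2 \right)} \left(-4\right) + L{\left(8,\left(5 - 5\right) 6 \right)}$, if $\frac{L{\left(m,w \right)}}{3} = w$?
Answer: $-18$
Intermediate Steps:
$L{\left(m,w \right)} = 3 w$
$A{\left(J,D \right)} = \frac{3}{4} + \frac{2}{J}$ ($A{\left(J,D \right)} = 3 \cdot \frac{1}{4} + \frac{2}{J} = \frac{3}{4} + \frac{2}{J}$)
$9 h{\left(0,0 \right)} A{\left(-2,2 \right)} \left(-4\right) + L{\left(8,\left(5 - 5\right) 6 \right)} = 9 \left(-2 - 0\right) \left(\frac{3}{4} + \frac{2}{-2}\right) \left(-4\right) + 3 \left(5 - 5\right) 6 = 9 \left(-2 + 0\right) \left(\frac{3}{4} + 2 \left(- \frac{1}{2}\right)\right) \left(-4\right) + 3 \cdot 0 \cdot 6 = 9 - 2 \left(\frac{3}{4} - 1\right) \left(-4\right) + 3 \cdot 0 = 9 \left(-2\right) \left(- \frac{1}{4}\right) \left(-4\right) + 0 = 9 \cdot \frac{1}{2} \left(-4\right) + 0 = 9 \left(-2\right) + 0 = -18 + 0 = -18$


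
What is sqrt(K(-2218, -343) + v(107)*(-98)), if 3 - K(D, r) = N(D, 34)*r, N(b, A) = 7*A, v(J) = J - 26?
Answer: sqrt(73699) ≈ 271.48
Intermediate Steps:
v(J) = -26 + J
K(D, r) = 3 - 238*r (K(D, r) = 3 - 7*34*r = 3 - 238*r)
sqrt(K(-2218, -343) + v(107)*(-98)) = sqrt((3 - 238*(-343)) + (-26 + 107)*(-98)) = sqrt((3 + 81634) + 81*(-98)) = sqrt(81637 - 7938) = sqrt(73699)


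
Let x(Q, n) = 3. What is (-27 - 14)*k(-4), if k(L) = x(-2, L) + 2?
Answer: -205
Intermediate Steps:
k(L) = 5 (k(L) = 3 + 2 = 5)
(-27 - 14)*k(-4) = (-27 - 14)*5 = -41*5 = -205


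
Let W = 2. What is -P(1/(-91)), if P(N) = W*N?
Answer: 2/91 ≈ 0.021978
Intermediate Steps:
P(N) = 2*N
-P(1/(-91)) = -2/(-91) = -2*(-1)/91 = -1*(-2/91) = 2/91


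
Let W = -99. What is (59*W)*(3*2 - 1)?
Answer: -29205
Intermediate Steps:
(59*W)*(3*2 - 1) = (59*(-99))*(3*2 - 1) = -5841*(6 - 1) = -5841*5 = -29205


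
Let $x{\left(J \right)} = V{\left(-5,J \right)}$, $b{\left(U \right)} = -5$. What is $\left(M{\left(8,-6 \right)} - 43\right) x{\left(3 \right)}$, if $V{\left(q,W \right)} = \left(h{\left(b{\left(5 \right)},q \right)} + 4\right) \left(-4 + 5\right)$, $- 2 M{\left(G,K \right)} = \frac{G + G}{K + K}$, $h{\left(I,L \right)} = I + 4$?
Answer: $-127$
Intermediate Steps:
$h{\left(I,L \right)} = 4 + I$
$M{\left(G,K \right)} = - \frac{G}{2 K}$ ($M{\left(G,K \right)} = - \frac{\left(G + G\right) \frac{1}{K + K}}{2} = - \frac{2 G \frac{1}{2 K}}{2} = - \frac{G \frac{1}{K}}{2} = - \frac{G}{2 K}$)
$V{\left(q,W \right)} = 3$ ($V{\left(q,W \right)} = \left(\left(4 - 5\right) + 4\right) \left(-4 + 5\right) = \left(-1 + 4\right) 1 = 3 \cdot 1 = 3$)
$x{\left(J \right)} = 3$
$\left(M{\left(8,-6 \right)} - 43\right) x{\left(3 \right)} = \left(\left(- \frac{1}{2}\right) 8 \frac{1}{-6} - 43\right) 3 = \left(\left(- \frac{1}{2}\right) 8 \left(- \frac{1}{6}\right) - 43\right) 3 = \left(\frac{2}{3} - 43\right) 3 = \left(- \frac{127}{3}\right) 3 = -127$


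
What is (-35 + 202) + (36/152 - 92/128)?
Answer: 101243/608 ≈ 166.52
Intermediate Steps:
(-35 + 202) + (36/152 - 92/128) = 167 + (36*(1/152) - 92*1/128) = 167 + (9/38 - 23/32) = 167 - 293/608 = 101243/608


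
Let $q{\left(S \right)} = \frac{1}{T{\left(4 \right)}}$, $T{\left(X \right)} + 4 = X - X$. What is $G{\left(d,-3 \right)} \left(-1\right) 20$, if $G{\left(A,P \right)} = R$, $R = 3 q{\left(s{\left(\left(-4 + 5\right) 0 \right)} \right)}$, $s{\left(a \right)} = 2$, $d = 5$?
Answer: $15$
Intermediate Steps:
$T{\left(X \right)} = -4$ ($T{\left(X \right)} = -4 + \left(X - X\right) = -4 + 0 = -4$)
$q{\left(S \right)} = - \frac{1}{4}$ ($q{\left(S \right)} = \frac{1}{-4} = - \frac{1}{4}$)
$R = - \frac{3}{4}$ ($R = 3 \left(- \frac{1}{4}\right) = - \frac{3}{4} \approx -0.75$)
$G{\left(A,P \right)} = - \frac{3}{4}$
$G{\left(d,-3 \right)} \left(-1\right) 20 = \left(- \frac{3}{4}\right) \left(-1\right) 20 = \frac{3}{4} \cdot 20 = 15$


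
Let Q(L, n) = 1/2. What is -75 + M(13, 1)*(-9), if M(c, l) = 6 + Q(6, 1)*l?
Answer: -267/2 ≈ -133.50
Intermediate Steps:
Q(L, n) = 1/2
M(c, l) = 6 + l/2
-75 + M(13, 1)*(-9) = -75 + (6 + (1/2)*1)*(-9) = -75 + (6 + 1/2)*(-9) = -75 + (13/2)*(-9) = -75 - 117/2 = -267/2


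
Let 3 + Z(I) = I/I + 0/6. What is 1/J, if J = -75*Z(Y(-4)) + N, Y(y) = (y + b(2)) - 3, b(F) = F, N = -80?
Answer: 1/70 ≈ 0.014286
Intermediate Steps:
Y(y) = -1 + y (Y(y) = (y + 2) - 3 = (2 + y) - 3 = -1 + y)
Z(I) = -2 (Z(I) = -3 + (I/I + 0/6) = -3 + (1 + 0*(1/6)) = -3 + (1 + 0) = -3 + 1 = -2)
J = 70 (J = -75*(-2) - 80 = 150 - 80 = 70)
1/J = 1/70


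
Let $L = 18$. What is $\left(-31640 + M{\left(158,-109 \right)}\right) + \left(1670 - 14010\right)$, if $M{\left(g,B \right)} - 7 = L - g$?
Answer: $-44113$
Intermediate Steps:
$M{\left(g,B \right)} = 25 - g$ ($M{\left(g,B \right)} = 7 - \left(-18 + g\right) = 25 - g$)
$\left(-31640 + M{\left(158,-109 \right)}\right) + \left(1670 - 14010\right) = \left(-31640 + \left(25 - 158\right)\right) + \left(1670 - 14010\right) = \left(-31640 + \left(25 - 158\right)\right) - 12340 = \left(-31640 - 133\right) - 12340 = -31773 - 12340 = -44113$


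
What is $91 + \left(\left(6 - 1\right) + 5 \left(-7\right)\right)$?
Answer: $61$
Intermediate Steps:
$91 + \left(\left(6 - 1\right) + 5 \left(-7\right)\right) = 91 + \left(5 - 35\right) = 91 - 30 = 61$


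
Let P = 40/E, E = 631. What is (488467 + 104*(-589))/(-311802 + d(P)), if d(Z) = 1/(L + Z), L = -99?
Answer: -26670355519/19465487689 ≈ -1.3701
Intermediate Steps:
P = 40/631 ≈ 0.063391
d(Z) = 1/(-99 + Z)
(488467 + 104*(-589))/(-311802 + d(P)) = (488467 + 104*(-589))/(-311802 + 1/(-99 + 40/631)) = (488467 - 61256)/(-311802 + 1/(-62429/631)) = 427211/(-311802 - 631/62429) = 427211/(-19465487689/62429) = 427211*(-62429/19465487689) = -26670355519/19465487689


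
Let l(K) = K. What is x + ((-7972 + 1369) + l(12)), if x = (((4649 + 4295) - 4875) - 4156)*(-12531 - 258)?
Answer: 1106052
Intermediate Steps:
x = 1112643 (x = ((8944 - 4875) - 4156)*(-12789) = (4069 - 4156)*(-12789) = -87*(-12789) = 1112643)
x + ((-7972 + 1369) + l(12)) = 1112643 + ((-7972 + 1369) + 12) = 1112643 + (-6603 + 12) = 1112643 - 6591 = 1106052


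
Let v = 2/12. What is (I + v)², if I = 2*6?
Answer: 5329/36 ≈ 148.03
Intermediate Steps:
I = 12
v = ⅙ (v = 2*(1/12) = ⅙ ≈ 0.16667)
(I + v)² = (12 + ⅙)² = (73/6)² = 5329/36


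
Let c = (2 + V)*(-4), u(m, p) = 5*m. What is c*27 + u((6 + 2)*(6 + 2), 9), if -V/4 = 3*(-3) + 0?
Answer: -3784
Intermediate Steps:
V = 36 (V = -4*(3*(-3) + 0) = -4*(-9 + 0) = -4*(-9) = 36)
c = -152 (c = (2 + 36)*(-4) = 38*(-4) = -152)
c*27 + u((6 + 2)*(6 + 2), 9) = -152*27 + 5*((6 + 2)*(6 + 2)) = -4104 + 5*(8*8) = -4104 + 5*64 = -4104 + 320 = -3784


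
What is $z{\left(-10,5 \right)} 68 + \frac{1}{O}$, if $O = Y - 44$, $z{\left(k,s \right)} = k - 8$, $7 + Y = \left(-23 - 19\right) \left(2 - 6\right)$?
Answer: $- \frac{143207}{117} \approx -1224.0$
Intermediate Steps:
$Y = 161$ ($Y = -7 + \left(-23 - 19\right) \left(2 - 6\right) = -7 - -168 = -7 + 168 = 161$)
$z{\left(k,s \right)} = -8 + k$
$O = 117$ ($O = 161 - 44 = 117$)
$z{\left(-10,5 \right)} 68 + \frac{1}{O} = \left(-8 - 10\right) 68 + \frac{1}{117} = \left(-18\right) 68 + \frac{1}{117} = -1224 + \frac{1}{117} = - \frac{143207}{117}$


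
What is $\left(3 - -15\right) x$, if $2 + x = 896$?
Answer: $16092$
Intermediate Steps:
$x = 894$ ($x = -2 + 896 = 894$)
$\left(3 - -15\right) x = \left(3 - -15\right) 894 = \left(3 + 15\right) 894 = 18 \cdot 894 = 16092$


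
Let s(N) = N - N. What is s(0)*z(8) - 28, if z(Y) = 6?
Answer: -28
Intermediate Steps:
s(N) = 0
s(0)*z(8) - 28 = 0*6 - 28 = 0 - 28 = -28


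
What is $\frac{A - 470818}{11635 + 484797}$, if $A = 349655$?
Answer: $- \frac{6377}{26128} \approx -0.24407$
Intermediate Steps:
$\frac{A - 470818}{11635 + 484797} = \frac{349655 - 470818}{11635 + 484797} = - \frac{121163}{496432} = \left(-121163\right) \frac{1}{496432} = - \frac{6377}{26128}$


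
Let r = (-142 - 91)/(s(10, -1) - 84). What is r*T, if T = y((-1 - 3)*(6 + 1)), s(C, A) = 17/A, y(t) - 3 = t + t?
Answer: -12349/101 ≈ -122.27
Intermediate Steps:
y(t) = 3 + 2*t (y(t) = 3 + (t + t) = 3 + 2*t)
T = -53 (T = 3 + 2*((-1 - 3)*(6 + 1)) = 3 + 2*(-4*7) = 3 + 2*(-28) = 3 - 56 = -53)
r = 233/101 (r = (-142 - 91)/(17/(-1) - 84) = -233/(17*(-1) - 84) = -233/(-17 - 84) = -233/(-101) = -233*(-1/101) = 233/101 ≈ 2.3069)
r*T = (233/101)*(-53) = -12349/101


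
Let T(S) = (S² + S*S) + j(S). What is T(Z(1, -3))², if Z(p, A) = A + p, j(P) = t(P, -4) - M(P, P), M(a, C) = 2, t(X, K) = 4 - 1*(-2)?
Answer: 144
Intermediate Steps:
t(X, K) = 6 (t(X, K) = 4 + 2 = 6)
j(P) = 4 (j(P) = 6 - 1*2 = 6 - 2 = 4)
T(S) = 4 + 2*S² (T(S) = (S² + S*S) + 4 = (S² + S²) + 4 = 2*S² + 4 = 4 + 2*S²)
T(Z(1, -3))² = (4 + 2*(-3 + 1)²)² = (4 + 2*(-2)²)² = (4 + 2*4)² = (4 + 8)² = 12² = 144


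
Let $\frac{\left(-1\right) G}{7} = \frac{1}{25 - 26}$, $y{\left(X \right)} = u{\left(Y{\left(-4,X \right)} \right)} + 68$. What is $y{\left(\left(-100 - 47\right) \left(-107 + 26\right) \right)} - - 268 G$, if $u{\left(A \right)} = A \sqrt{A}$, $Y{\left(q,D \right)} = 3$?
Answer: $1944 + 3 \sqrt{3} \approx 1949.2$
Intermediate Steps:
$u{\left(A \right)} = A^{\frac{3}{2}}$
$y{\left(X \right)} = 68 + 3 \sqrt{3}$ ($y{\left(X \right)} = 3^{\frac{3}{2}} + 68 = 3 \sqrt{3} + 68 = 68 + 3 \sqrt{3}$)
$G = 7$ ($G = - \frac{7}{25 - 26} = - \frac{7}{-1} = \left(-7\right) \left(-1\right) = 7$)
$y{\left(\left(-100 - 47\right) \left(-107 + 26\right) \right)} - - 268 G = \left(68 + 3 \sqrt{3}\right) - \left(-268\right) 7 = \left(68 + 3 \sqrt{3}\right) - -1876 = \left(68 + 3 \sqrt{3}\right) + 1876 = 1944 + 3 \sqrt{3}$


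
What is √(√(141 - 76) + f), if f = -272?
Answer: √(-272 + √65) ≈ 16.246*I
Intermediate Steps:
√(√(141 - 76) + f) = √(√(141 - 76) - 272) = √(√65 - 272) = √(-272 + √65)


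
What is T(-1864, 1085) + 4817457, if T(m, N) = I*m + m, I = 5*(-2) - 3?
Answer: 4839825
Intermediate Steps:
I = -13 (I = -10 - 3 = -13)
T(m, N) = -12*m (T(m, N) = -13*m + m = -12*m)
T(-1864, 1085) + 4817457 = -12*(-1864) + 4817457 = 22368 + 4817457 = 4839825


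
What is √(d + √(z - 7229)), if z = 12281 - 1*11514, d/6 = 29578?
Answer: √(177468 + 3*I*√718) ≈ 421.27 + 0.0954*I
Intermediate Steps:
d = 177468 (d = 6*29578 = 177468)
z = 767 (z = 12281 - 11514 = 767)
√(d + √(z - 7229)) = √(177468 + √(767 - 7229)) = √(177468 + √(-6462)) = √(177468 + 3*I*√718)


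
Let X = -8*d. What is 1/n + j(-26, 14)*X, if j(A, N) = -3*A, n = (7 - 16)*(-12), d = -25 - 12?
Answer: 2493505/108 ≈ 23088.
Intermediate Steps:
d = -37
X = 296 (X = -8*(-37) = 296)
n = 108 (n = -9*(-12) = 108)
1/n + j(-26, 14)*X = 1/108 - 3*(-26)*296 = 1/108 + 78*296 = 1/108 + 23088 = 2493505/108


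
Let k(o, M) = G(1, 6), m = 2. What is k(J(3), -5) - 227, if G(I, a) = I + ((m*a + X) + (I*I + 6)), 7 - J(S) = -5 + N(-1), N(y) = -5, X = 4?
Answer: -203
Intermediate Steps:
J(S) = 17 (J(S) = 7 - (-5 - 5) = 7 - 1*(-10) = 7 + 10 = 17)
G(I, a) = 10 + I + I**2 + 2*a (G(I, a) = I + ((2*a + 4) + (I*I + 6)) = I + ((4 + 2*a) + (I**2 + 6)) = I + ((4 + 2*a) + (6 + I**2)) = I + (10 + I**2 + 2*a) = 10 + I + I**2 + 2*a)
k(o, M) = 24 (k(o, M) = 10 + 1 + 1**2 + 2*6 = 10 + 1 + 1 + 12 = 24)
k(J(3), -5) - 227 = 24 - 227 = -203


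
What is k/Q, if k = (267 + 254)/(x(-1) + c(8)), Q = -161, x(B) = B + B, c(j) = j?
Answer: -521/966 ≈ -0.53934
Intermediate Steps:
x(B) = 2*B
k = 521/6 (k = (267 + 254)/(2*(-1) + 8) = 521/(-2 + 8) = 521/6 ≈ 86.833)
k/Q = (521/6)/(-161) = (521/6)*(-1/161) = -521/966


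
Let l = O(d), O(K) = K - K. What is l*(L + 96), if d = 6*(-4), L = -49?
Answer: 0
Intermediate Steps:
d = -24
O(K) = 0
l = 0
l*(L + 96) = 0*(-49 + 96) = 0*47 = 0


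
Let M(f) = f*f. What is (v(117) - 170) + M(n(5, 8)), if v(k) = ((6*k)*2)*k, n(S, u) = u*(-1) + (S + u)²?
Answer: 190019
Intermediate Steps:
n(S, u) = (S + u)² - u (n(S, u) = -u + (S + u)² = (S + u)² - u)
M(f) = f²
v(k) = 12*k² (v(k) = (12*k)*k = 12*k²)
(v(117) - 170) + M(n(5, 8)) = (12*117² - 170) + ((5 + 8)² - 1*8)² = (12*13689 - 170) + (13² - 8)² = (164268 - 170) + (169 - 8)² = 164098 + 161² = 164098 + 25921 = 190019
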